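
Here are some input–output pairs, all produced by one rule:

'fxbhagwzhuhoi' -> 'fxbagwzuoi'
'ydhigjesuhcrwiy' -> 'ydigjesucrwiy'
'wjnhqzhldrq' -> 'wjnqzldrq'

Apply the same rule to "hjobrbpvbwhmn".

The pattern: remove every "h".
So "hjobrbpvbwhmn" becomes "jobrbpvbwmn".

jobrbpvbwmn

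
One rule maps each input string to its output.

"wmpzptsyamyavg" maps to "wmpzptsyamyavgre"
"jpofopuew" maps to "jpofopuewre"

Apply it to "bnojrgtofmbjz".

bnojrgtofmbjzre

The rule is to append "re".
For "bnojrgtofmbjz" the result is "bnojrgtofmbjzre".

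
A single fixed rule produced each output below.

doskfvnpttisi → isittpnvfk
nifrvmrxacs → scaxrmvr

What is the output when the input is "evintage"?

The rule is to reverse the string, then delete the last 3 characters.
"evintage" → "egatnive" → "egatn".
(Check on "nifrvmrxacs": → "scaxrmvrfin" → "scaxrmvr" ✓)

egatn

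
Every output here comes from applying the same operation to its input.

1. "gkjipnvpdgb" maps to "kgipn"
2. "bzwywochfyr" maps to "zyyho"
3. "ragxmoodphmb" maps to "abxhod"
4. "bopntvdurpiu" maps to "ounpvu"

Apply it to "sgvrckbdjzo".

gzrdk

The transformation: keep every other character starting from the second (positions 2nd, 4th, 6th, ...), then take characters alternately from the front and the back (1st, last, 2nd, 2nd-last, ...).
"sgvrckbdjzo" → "grkdz" → "gzrdk".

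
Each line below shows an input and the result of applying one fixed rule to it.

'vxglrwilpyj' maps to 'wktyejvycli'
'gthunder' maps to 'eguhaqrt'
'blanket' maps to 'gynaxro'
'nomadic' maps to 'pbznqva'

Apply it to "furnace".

Looking at the pairs, the operation is to shift every letter 13 places forward in the alphabet (wrapping around) — i.e. ROT13, then swap the first and last characters.
Applying both steps to "furnace": "sheanpr", then "rheanps".

rheanps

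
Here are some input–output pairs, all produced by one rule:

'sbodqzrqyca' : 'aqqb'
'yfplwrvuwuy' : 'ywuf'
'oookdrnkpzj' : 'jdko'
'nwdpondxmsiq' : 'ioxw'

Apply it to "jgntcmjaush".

hcag

The pattern: keep one character in every 3, starting at position 2 (positions 2nd, 5th, 8th, ...), then swap the first and last characters.
For "jgntcmjaush" the result is "hcag".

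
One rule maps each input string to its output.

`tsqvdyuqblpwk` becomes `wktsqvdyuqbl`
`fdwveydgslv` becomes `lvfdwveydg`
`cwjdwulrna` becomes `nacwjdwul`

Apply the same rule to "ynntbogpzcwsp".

Looking at the pairs, the operation is to move the last 2 characters to the front (rotate right by 2), then delete the last character.
"ynntbogpzcwsp" → "spynntbogpzc".

spynntbogpzc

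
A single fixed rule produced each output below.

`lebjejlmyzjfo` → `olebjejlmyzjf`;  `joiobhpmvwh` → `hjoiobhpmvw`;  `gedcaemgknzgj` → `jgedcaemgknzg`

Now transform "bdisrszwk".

Rule — move the last character to the front.
So "bdisrszwk" becomes "kbdisrszw".

kbdisrszw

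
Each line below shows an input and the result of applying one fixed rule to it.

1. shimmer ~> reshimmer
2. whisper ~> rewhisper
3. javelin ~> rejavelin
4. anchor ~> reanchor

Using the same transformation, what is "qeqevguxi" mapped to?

reqeqevguxi

The rule is to prepend "re".
Doing the same to "qeqevguxi": "reqeqevguxi".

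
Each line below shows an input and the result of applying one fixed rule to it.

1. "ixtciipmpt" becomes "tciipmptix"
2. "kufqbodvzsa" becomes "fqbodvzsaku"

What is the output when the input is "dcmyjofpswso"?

Each output is the input with this applied: move the first 2 characters to the end (rotate left by 2).
On "dcmyjofpswso" that produces "myjofpswsodc".

myjofpswsodc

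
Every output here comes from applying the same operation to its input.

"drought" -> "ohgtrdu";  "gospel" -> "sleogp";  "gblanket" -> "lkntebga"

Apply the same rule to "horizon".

roznohi

In each case the input is transformed by: swap each adjacent pair of characters (1↔2, 3↔4, ...), then move the first 3 characters to the end (rotate left by 3).
"horizon" → "ohirozn" → "roznohi".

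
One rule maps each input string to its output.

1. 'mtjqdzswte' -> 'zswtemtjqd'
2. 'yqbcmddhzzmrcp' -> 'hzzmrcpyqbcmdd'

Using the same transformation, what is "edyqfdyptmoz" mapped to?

Looking at the pairs, the operation is to swap the front and back halves of the string.
"edyqfdyptmoz" → "yptmozedyqfd".

yptmozedyqfd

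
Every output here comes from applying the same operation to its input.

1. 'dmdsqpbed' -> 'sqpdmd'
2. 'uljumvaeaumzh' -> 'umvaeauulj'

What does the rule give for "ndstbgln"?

What's happening: delete the last 3 characters, then move the first 3 characters to the end (rotate left by 3).
Working it through for "ndstbgln": intermediate "ndstb", final "tbnds".
(Check on "uljumvaeaumzh": → "uljumvaeau" → "umvaeauulj" ✓)

tbnds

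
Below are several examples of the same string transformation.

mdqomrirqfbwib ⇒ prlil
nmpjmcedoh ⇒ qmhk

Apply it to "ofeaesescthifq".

rdhwi

In each case the input is transformed by: shift every letter 3 places forward in the alphabet (wrapping around), then keep one character in every 3, starting at position 1 (positions 1st, 4th, 7th, ...).
Working it through for "ofeaesescthifq": intermediate "rihdhvhvfwklit", final "rdhwi".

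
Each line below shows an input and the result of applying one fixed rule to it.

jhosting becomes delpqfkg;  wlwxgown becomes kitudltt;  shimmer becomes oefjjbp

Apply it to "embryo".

What's happening: shift every letter 3 places backward in the alphabet (wrapping around), then swap the first and last characters.
On "embryo" that produces "ljyovb".

ljyovb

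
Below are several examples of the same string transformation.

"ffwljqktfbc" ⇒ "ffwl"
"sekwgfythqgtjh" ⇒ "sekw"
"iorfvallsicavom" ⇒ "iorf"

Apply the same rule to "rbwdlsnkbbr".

The rule is to keep only the first 4 characters.
For "rbwdlsnkbbr" the result is "rbwd".

rbwd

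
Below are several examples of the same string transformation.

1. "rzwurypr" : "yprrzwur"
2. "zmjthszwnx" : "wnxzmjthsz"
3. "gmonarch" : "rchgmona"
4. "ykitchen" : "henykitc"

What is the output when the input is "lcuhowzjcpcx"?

pcxlcuhowzjc

The transformation: move the last 3 characters to the front (rotate right by 3).
So "lcuhowzjcpcx" becomes "pcxlcuhowzjc".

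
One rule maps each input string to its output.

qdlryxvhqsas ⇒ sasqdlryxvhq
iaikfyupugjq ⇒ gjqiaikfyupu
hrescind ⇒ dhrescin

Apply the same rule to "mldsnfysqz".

qzmldsnfys

Looking at the pairs, the operation is to swap the front and back halves of the string, then move the first 3 characters to the end (rotate left by 3).
For "mldsnfysqz", step one produces "fysqzmldsn"; step two turns that into "qzmldsnfys".
(Check on "qdlryxvhqsas": → "vhqsasqdlryx" → "sasqdlryxvhq" ✓)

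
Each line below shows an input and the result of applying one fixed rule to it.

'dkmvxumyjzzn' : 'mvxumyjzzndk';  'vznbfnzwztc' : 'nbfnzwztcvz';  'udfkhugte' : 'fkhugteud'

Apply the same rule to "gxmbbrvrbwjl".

mbbrvrbwjlgx

Looking at the pairs, the operation is to move the first 2 characters to the end (rotate left by 2).
"gxmbbrvrbwjl" → "mbbrvrbwjlgx".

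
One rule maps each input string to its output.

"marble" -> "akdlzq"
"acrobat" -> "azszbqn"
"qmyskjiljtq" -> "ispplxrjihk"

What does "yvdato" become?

zsnxuc

What's happening: move the last 3 characters to the front (rotate right by 3), then shift every letter 1 place backward in the alphabet (wrapping around).
Applying that to "yvdato" gives "zsnxuc".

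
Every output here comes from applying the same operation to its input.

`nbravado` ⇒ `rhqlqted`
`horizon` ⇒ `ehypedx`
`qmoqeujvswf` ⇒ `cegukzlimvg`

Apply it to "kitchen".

yjsxuda

In each case the input is transformed by: shift every letter 10 places backward in the alphabet (wrapping around), then move the first character to the end.
Working it through for "kitchen": intermediate "ayjsxud", final "yjsxuda".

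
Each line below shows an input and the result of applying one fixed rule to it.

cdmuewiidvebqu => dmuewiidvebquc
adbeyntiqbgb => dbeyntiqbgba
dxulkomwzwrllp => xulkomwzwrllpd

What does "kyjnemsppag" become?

Looking at the pairs, the operation is to move the first character to the end.
Applying that to "kyjnemsppag" gives "yjnemsppagk".

yjnemsppagk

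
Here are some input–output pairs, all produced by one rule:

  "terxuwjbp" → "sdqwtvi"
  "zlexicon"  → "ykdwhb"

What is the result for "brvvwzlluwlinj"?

aquuvykktvkh

Rule — delete the last 2 characters, then shift every letter 1 place backward in the alphabet (wrapping around).
For "brvvwzlluwlinj", step one produces "brvvwzlluwli"; step two turns that into "aquuvykktvkh".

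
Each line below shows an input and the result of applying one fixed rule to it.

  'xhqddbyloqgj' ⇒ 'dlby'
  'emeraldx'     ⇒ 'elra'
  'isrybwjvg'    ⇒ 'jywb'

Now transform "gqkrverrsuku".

vrer

The transformation: take characters alternately from the front and the back (1st, last, 2nd, 2nd-last, ...), then keep only the last 4 characters.
Working it through for "gqkrverrsuku": intermediate "guqkkursvrer", final "vrer".
(Check on "emeraldx": → "exmdelra" → "elra" ✓)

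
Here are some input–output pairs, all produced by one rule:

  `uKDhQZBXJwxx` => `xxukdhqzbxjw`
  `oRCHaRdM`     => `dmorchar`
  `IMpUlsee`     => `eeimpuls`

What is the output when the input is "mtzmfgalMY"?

mymtzmfgal

What's happening: move the last 2 characters to the front (rotate right by 2), then convert every letter to lowercase.
Working it through for "mtzmfgalMY": intermediate "MYmtzmfgal", final "mymtzmfgal".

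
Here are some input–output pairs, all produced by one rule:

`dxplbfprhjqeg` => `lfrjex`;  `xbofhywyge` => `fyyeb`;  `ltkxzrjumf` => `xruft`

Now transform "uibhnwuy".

hwyi

What's happening: keep every other character starting from the second (positions 2nd, 4th, 6th, ...), then move the first character to the end.
Working it through for "uibhnwuy": intermediate "ihwy", final "hwyi".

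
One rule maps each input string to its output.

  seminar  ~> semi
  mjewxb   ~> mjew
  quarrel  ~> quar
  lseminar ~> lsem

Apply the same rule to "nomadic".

noma

Rule — keep only the first 4 characters.
For "nomadic" the result is "noma".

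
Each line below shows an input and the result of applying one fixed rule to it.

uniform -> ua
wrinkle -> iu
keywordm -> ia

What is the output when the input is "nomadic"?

auo

What's happening: shift every letter 12 places forward in the alphabet (wrapping around), then keep only the vowels.
"nomadic" → "zaympuo" → "auo".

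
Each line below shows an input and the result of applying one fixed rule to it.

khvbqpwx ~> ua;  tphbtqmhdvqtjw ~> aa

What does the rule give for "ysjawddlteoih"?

What's happening: shift every letter 10 places forward in the alphabet (wrapping around), then keep only the vowels.
So "ysjawddlteoih" becomes "io".
(Check on "tphbtqmhdvqtjw": → "dzrldawrnfadtg" → "aa" ✓)

io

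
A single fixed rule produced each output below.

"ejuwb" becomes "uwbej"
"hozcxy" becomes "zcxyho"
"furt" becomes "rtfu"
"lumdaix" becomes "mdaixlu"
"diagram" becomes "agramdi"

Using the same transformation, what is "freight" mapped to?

eightfr

Looking at the pairs, the operation is to move the first 2 characters to the end (rotate left by 2).
For "freight" the result is "eightfr".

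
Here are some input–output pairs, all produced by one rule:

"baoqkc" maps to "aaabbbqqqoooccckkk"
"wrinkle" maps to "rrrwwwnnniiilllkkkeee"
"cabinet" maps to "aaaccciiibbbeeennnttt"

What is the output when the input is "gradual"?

rrrgggdddaaaaaauuulll

Looking at the pairs, the operation is to swap each adjacent pair of characters (1↔2, 3↔4, ...), then repeat every character 3 times.
On "gradual": the first step gives "rgdaaul", and the second then gives "rrrgggdddaaaaaauuulll".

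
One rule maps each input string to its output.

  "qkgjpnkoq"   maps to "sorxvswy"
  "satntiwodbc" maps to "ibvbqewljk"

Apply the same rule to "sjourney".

rwczvmg

Each output is the input with this applied: delete the first character, then shift every letter 8 places forward in the alphabet (wrapping around).
Starting from "sjourney": after the first operation, "journey"; after the second, "rwczvmg".
(Check on "qkgjpnkoq": → "kgjpnkoq" → "sorxvswy" ✓)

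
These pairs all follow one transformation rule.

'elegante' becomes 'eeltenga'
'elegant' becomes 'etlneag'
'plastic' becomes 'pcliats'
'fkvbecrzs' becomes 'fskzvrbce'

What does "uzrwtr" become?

urztrw

The rule is to take characters alternately from the front and the back (1st, last, 2nd, 2nd-last, ...).
For "uzrwtr" the result is "urztrw".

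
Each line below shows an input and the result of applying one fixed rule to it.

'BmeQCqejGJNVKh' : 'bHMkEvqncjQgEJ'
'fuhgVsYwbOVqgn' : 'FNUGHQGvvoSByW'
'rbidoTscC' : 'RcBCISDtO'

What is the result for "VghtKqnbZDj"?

vJGdHzTBkNQ

What's happening: take characters alternately from the front and the back (1st, last, 2nd, 2nd-last, ...), then flip the case of every letter.
"VghtKqnbZDj" → "VjgDhZtbKnq" → "vJGdHzTBkNQ".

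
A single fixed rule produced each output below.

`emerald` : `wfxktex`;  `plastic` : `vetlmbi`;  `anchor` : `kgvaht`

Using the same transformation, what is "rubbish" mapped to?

What's happening: swap the first and last characters, then shift every letter 7 places backward in the alphabet (wrapping around).
For "rubbish", step one produces "hubbisr"; step two turns that into "anuublk".

anuublk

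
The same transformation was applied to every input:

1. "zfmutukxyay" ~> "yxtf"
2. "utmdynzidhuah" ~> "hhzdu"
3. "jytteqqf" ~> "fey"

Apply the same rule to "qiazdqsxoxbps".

sxszq

Rule — reverse the string, then keep one character in every 3, starting at position 1 (positions 1st, 4th, 7th, ...).
Working it through for "qiazdqsxoxbps": intermediate "spbxoxsqdzaiq", final "sxszq".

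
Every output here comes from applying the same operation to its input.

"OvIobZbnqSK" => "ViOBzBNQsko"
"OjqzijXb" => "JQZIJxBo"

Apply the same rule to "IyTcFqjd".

YtCfQJDi

The pattern: move the first character to the end, then flip the case of every letter.
For "IyTcFqjd", step one produces "yTcFqjdI"; step two turns that into "YtCfQJDi".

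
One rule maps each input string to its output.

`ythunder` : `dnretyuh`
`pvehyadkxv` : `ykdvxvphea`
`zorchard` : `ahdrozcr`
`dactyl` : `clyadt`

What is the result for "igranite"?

What's happening: swap each adjacent pair of characters (1↔2, 3↔4, ...), then swap the front and back halves of the string.
Doing the same to "igranite": "inetgiar".

inetgiar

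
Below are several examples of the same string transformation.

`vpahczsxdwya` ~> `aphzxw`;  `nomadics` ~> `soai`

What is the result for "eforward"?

dfra

What's happening: move the last character to the front, then keep every other character starting from the first (positions 1st, 3rd, 5th, ...).
On "eforward": the first step gives "deforwar", and the second then gives "dfra".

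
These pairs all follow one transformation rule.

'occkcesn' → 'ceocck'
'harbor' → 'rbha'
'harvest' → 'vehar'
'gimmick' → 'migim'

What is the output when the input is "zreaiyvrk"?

yvzreai

Looking at the pairs, the operation is to delete the last 2 characters, then move the last 2 characters to the front (rotate right by 2).
Applying both steps to "zreaiyvrk": "zreaiyv", then "yvzreai".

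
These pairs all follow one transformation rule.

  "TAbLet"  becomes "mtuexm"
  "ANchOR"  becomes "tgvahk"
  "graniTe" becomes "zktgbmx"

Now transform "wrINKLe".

The pattern: shift every letter 7 places backward in the alphabet (wrapping around), then convert every letter to lowercase.
Working it through for "wrINKLe": intermediate "pkBGDEx", final "pkbgdex".

pkbgdex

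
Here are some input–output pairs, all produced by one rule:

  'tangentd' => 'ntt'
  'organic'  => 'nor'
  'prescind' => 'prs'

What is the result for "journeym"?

What's happening: sort the characters into alphabetical order, then keep only the last 3 characters.
"journeym" → "ejmnoruy" → "ruy".

ruy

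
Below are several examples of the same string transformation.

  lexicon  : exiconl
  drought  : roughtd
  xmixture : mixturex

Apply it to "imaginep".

The rule is to move the first character to the end.
So "imaginep" becomes "maginepi".

maginepi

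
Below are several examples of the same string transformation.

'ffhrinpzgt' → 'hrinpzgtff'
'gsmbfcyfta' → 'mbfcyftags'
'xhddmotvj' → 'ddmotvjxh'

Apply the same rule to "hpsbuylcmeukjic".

sbuylcmeukjichp

Rule — move the first 2 characters to the end (rotate left by 2).
"hpsbuylcmeukjic" → "sbuylcmeukjichp".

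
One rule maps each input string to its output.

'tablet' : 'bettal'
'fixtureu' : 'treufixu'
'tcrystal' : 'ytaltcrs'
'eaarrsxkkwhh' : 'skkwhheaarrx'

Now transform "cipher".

percih

In each case the input is transformed by: swap the front and back halves of the string, then swap the first and last characters.
Doing the same to "cipher": "percih".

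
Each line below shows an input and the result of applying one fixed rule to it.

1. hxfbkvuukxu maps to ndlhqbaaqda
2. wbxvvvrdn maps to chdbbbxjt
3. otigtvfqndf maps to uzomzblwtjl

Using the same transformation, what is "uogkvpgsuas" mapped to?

aumqbvmyagy

Looking at the pairs, the operation is to shift every letter 6 places forward in the alphabet (wrapping around).
So "uogkvpgsuas" becomes "aumqbvmyagy".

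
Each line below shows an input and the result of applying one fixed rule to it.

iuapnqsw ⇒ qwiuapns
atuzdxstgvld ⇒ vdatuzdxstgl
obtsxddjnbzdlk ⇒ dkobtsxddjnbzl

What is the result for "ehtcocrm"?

In each case the input is transformed by: move the last 2 characters to the front (rotate right by 2), then swap the first and last characters.
On "ehtcocrm": the first step gives "rmehtcoc", and the second then gives "cmehtcor".
(Check on "obtsxddjnbzdlk": → "lkobtsxddjnbzd" → "dkobtsxddjnbzl" ✓)

cmehtcor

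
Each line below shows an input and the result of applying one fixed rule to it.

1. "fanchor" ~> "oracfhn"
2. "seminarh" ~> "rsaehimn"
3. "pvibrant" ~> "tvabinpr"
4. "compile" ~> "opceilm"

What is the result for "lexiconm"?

Looking at the pairs, the operation is to sort the characters into alphabetical order, then move the last 2 characters to the front (rotate right by 2).
Working it through for "lexiconm": intermediate "ceilmnox", final "oxceilmn".

oxceilmn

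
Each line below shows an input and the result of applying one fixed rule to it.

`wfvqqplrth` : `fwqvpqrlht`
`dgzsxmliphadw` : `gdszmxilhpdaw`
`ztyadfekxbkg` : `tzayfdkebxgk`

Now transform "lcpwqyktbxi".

clwpyqtkxbi

Each output is the input with this applied: swap each adjacent pair of characters (1↔2, 3↔4, ...).
On "lcpwqyktbxi" that produces "clwpyqtkxbi".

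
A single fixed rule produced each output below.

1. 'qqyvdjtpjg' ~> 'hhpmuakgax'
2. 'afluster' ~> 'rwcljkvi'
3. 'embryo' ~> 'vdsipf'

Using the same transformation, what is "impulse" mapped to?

zdglcjv

What's happening: shift every letter 9 places backward in the alphabet (wrapping around).
On "impulse" that produces "zdglcjv".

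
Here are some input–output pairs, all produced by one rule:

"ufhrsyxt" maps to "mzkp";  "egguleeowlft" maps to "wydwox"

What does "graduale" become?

What's happening: keep every other character starting from the first (positions 1st, 3rd, 5th, ...), then shift every letter 8 places backward in the alphabet (wrapping around).
Applying both steps to "graduale": "gaul", then "ysmd".

ysmd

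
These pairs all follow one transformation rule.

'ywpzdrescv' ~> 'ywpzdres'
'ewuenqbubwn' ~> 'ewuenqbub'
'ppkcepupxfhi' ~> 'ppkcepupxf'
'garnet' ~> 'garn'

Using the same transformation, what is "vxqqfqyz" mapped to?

vxqqfq

Rule — delete the last 2 characters.
Doing the same to "vxqqfqyz": "vxqqfq".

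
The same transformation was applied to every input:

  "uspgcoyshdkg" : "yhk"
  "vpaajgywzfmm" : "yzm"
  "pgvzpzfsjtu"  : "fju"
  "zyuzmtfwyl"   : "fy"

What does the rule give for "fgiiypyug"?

Looking at the pairs, the operation is to keep every other character starting from the first (positions 1st, 3rd, 5th, ...), then delete the first 3 characters.
Starting from "fgiiypyug": after the first operation, "fiyyg"; after the second, "yg".

yg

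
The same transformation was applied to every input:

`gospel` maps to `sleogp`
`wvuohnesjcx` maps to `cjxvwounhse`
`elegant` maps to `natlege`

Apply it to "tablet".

bteatl

Rule — swap each adjacent pair of characters (1↔2, 3↔4, ...), then move the last 3 characters to the front (rotate right by 3).
"tablet" → "atlbte" → "bteatl".
(Check on "elegant": → "legenat" → "natlege" ✓)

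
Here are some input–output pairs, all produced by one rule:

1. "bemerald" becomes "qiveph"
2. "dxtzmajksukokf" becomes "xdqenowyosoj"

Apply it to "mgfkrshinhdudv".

The transformation: shift every letter 4 places forward in the alphabet (wrapping around), then delete the first 2 characters.
For "mgfkrshinhdudv", step one produces "qkjovwlmrlhyhz"; step two turns that into "jovwlmrlhyhz".

jovwlmrlhyhz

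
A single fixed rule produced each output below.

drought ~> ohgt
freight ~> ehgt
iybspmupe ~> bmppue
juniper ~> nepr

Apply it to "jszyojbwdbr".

zjowbbdr

In each case the input is transformed by: swap each adjacent pair of characters (1↔2, 3↔4, ...), then delete the first 3 characters.
Doing the same to "jszyojbwdbr": "zjowbbdr".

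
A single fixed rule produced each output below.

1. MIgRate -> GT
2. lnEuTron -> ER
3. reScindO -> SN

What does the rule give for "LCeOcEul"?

EE

The rule is to keep one character in every 3, starting at position 3 (positions 3rd, 6th, 9th, ...), then convert every letter to uppercase.
Starting from "LCeOcEul": after the first operation, "eE"; after the second, "EE".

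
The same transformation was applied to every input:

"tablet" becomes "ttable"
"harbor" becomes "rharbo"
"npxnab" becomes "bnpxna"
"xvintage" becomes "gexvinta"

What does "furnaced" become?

The transformation: move the first 2 characters to the end (rotate left by 2), then swap the front and back halves of the string.
For "furnaced", step one produces "rnacedfu"; step two turns that into "edfurnac".

edfurnac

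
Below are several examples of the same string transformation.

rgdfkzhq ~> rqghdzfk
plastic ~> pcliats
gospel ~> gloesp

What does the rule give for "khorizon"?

The pattern: take characters alternately from the front and the back (1st, last, 2nd, 2nd-last, ...).
Doing the same to "khorizon": "knhoozri".

knhoozri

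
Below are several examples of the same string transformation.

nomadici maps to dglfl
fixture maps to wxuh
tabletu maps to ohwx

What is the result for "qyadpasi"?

Rule — shift every letter 3 places forward in the alphabet (wrapping around), then delete the first 3 characters.
Applying both steps to "qyadpasi": "tbdgsdvl", then "gsdvl".

gsdvl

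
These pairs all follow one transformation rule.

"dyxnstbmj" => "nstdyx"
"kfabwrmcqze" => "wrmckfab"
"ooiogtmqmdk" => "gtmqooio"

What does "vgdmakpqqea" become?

akpqvgdm

The pattern: delete the last 3 characters, then swap the front and back halves of the string.
For "vgdmakpqqea" the result is "akpqvgdm".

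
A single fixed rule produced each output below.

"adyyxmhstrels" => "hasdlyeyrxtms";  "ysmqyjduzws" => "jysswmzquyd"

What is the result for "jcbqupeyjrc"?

In each case the input is transformed by: take characters alternately from the front and the back (1st, last, 2nd, 2nd-last, ...), then move the last character to the front.
On "jcbqupeyjrc": the first step gives "jccrbjqyuep", and the second then gives "pjccrbjqyue".

pjccrbjqyue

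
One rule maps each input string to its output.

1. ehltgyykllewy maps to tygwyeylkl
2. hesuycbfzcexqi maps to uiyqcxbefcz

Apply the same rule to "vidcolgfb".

Looking at the pairs, the operation is to delete the first 3 characters, then take characters alternately from the front and the back (1st, last, 2nd, 2nd-last, ...).
Starting from "vidcolgfb": after the first operation, "colgfb"; after the second, "cboflg".

cboflg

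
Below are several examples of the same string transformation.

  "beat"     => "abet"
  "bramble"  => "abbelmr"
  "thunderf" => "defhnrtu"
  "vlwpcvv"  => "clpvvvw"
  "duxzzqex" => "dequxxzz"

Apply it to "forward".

What's happening: sort the characters into alphabetical order.
Applying that to "forward" gives "adforrw".

adforrw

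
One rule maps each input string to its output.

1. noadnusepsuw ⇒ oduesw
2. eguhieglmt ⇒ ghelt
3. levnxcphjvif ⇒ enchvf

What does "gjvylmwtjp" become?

Each output is the input with this applied: keep every other character starting from the second (positions 2nd, 4th, 6th, ...).
Applying that to "gjvylmwtjp" gives "jymtp".

jymtp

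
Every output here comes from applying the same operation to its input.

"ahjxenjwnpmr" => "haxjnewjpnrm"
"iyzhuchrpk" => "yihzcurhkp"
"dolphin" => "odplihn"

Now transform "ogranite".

What's happening: swap each adjacent pair of characters (1↔2, 3↔4, ...).
Applying that to "ogranite" gives "goarinet".

goarinet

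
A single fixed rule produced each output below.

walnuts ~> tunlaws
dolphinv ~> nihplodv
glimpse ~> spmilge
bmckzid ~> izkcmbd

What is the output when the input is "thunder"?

ednuhtr

The pattern: move the last character to the front, then reverse the string.
On "thunder": the first step gives "rthunde", and the second then gives "ednuhtr".
(Check on "walnuts": → "swalnut" → "tunlaws" ✓)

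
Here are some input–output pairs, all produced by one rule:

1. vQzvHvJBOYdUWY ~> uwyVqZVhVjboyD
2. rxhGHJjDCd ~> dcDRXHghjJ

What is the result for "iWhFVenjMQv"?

mqVIwHfvENJ

In each case the input is transformed by: flip the case of every letter, then move the last 3 characters to the front (rotate right by 3).
Starting from "iWhFVenjMQv": after the first operation, "IwHfvENJmqV"; after the second, "mqVIwHfvENJ".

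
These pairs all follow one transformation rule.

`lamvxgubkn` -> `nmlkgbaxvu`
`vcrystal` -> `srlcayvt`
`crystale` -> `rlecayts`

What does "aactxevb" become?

ecbaaxvt

The pattern: sort the characters into reverse alphabetical order, then move the first 3 characters to the end (rotate left by 3).
"aactxevb" → "xvtecbaa" → "ecbaaxvt".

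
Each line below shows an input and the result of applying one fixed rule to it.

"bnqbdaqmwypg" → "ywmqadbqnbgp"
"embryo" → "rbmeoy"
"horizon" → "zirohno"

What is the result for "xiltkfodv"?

ofktlixvd

Looking at the pairs, the operation is to move the last 2 characters to the front (rotate right by 2), then reverse the string.
"xiltkfodv" → "dvxiltkfo" → "ofktlixvd".
(Check on "embryo": → "yoembr" → "rbmeoy" ✓)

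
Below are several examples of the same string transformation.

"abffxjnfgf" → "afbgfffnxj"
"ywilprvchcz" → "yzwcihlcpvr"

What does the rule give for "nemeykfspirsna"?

naenmseryikpfs

Each output is the input with this applied: take characters alternately from the front and the back (1st, last, 2nd, 2nd-last, ...).
Doing the same to "nemeykfspirsna": "naenmseryikpfs".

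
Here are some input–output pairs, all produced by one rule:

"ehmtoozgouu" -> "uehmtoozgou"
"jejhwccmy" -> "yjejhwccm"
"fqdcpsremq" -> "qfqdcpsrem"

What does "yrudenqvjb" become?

Rule — move the last character to the front.
For "yrudenqvjb" the result is "byrudenqvj".

byrudenqvj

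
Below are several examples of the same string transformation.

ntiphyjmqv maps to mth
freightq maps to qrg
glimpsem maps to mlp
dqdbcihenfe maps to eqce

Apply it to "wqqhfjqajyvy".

vqfa

Rule — keep one character in every 3, starting at position 2 (positions 2nd, 5th, 8th, ...), then move the last character to the front.
"wqqhfjqajyvy" → "qfav" → "vqfa".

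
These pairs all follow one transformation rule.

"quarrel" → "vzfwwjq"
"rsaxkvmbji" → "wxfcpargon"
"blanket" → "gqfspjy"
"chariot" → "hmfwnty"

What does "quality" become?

vzfqnyd

Each output is the input with this applied: shift every letter 5 places forward in the alphabet (wrapping around).
So "quality" becomes "vzfqnyd".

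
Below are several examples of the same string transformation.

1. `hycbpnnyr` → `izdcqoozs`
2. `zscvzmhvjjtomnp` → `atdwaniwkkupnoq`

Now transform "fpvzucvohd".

gqwavdwpie

In each case the input is transformed by: shift every letter 1 place forward in the alphabet (wrapping around).
Doing the same to "fpvzucvohd": "gqwavdwpie".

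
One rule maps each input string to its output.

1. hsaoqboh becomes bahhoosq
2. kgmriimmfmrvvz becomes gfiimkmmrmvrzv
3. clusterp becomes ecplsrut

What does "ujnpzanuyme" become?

Looking at the pairs, the operation is to sort the characters into alphabetical order, then swap each adjacent pair of characters (1↔2, 3↔4, ...).
"ujnpzanuyme" → "aejmnnpuuyz" → "eamjnnupyuz".

eamjnnupyuz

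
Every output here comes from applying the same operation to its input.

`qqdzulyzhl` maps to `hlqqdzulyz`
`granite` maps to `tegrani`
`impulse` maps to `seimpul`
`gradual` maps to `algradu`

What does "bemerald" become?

Each output is the input with this applied: move the last 2 characters to the front (rotate right by 2).
Doing the same to "bemerald": "ldbemera".

ldbemera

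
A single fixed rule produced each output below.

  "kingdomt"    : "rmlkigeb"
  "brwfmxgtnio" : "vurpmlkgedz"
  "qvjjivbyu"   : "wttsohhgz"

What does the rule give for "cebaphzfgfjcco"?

Rule — sort the characters into reverse alphabetical order, then shift every letter 2 places backward in the alphabet (wrapping around).
For "cebaphzfgfjcco", step one produces "zpojhgffecccba"; step two turns that into "xnmhfeddcaaazy".
(Check on "kingdomt": → "tonmkigd" → "rmlkigeb" ✓)

xnmhfeddcaaazy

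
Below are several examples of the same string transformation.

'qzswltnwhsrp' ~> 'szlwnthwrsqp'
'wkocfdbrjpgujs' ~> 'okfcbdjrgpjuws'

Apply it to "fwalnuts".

The rule is to move the first character to the end, then swap each adjacent pair of characters (1↔2, 3↔4, ...).
On "fwalnuts": the first step gives "walnutsf", and the second then gives "awnltufs".

awnltufs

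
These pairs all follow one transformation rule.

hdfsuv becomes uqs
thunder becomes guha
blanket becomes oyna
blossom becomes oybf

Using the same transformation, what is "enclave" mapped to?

Rule — delete the last 3 characters, then shift every letter 13 places forward in the alphabet (wrapping around) — i.e. ROT13.
Starting from "enclave": after the first operation, "encl"; after the second, "rapy".
(Check on "thunder": → "thun" → "guha" ✓)

rapy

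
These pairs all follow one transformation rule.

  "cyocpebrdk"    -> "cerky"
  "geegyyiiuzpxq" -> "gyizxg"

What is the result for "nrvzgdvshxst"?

zdsxtr

Rule — move the first 2 characters to the end (rotate left by 2), then keep every other character starting from the second (positions 2nd, 4th, 6th, ...).
Working it through for "nrvzgdvshxst": intermediate "vzgdvshxstnr", final "zdsxtr".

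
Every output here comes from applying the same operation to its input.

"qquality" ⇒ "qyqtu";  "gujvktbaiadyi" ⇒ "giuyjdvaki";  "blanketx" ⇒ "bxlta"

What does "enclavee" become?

Each output is the input with this applied: take characters alternately from the front and the back (1st, last, 2nd, 2nd-last, ...), then delete the last 3 characters.
For "enclavee", step one produces "eenecvla"; step two turns that into "eenec".

eenec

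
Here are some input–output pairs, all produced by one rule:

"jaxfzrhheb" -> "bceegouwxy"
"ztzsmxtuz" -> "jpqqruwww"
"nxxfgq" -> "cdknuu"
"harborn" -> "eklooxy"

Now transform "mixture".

bfjoqru

Looking at the pairs, the operation is to shift every letter 3 places backward in the alphabet (wrapping around), then sort the characters into alphabetical order.
On "mixture": the first step gives "jfuqrob", and the second then gives "bfjoqru".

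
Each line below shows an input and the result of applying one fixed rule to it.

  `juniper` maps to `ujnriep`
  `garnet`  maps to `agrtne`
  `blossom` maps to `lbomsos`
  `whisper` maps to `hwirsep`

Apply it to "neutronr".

Each output is the input with this applied: move the first character to the end, then take characters alternately from the front and the back (1st, last, 2nd, 2nd-last, ...).
For "neutronr" the result is "enurtnro".

enurtnro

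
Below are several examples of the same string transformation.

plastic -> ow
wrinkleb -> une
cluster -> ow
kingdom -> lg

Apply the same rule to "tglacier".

The rule is to keep one character in every 3, starting at position 2 (positions 2nd, 5th, 8th, ...), then shift every letter 3 places forward in the alphabet (wrapping around).
Starting from "tglacier": after the first operation, "gcr"; after the second, "jfu".
(Check on "kingdom": → "id" → "lg" ✓)

jfu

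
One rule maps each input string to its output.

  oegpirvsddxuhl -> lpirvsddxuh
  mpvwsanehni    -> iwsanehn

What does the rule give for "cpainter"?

Rule — delete the first 3 characters, then move the last character to the front.
Starting from "cpainter": after the first operation, "inter"; after the second, "rinte".
(Check on "oegpirvsddxuhl": → "pirvsddxuhl" → "lpirvsddxuh" ✓)

rinte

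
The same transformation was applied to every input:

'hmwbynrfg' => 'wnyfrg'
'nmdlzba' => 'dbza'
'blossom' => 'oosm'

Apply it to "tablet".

In each case the input is transformed by: swap each adjacent pair of characters (1↔2, 3↔4, ...), then delete the first 3 characters.
For "tablet", step one produces "atlbte"; step two turns that into "bte".

bte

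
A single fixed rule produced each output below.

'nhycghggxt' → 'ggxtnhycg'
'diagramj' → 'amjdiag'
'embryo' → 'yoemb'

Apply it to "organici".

In each case the input is transformed by: swap the front and back halves of the string, then delete the first character.
"organici" → "niciorga" → "iciorga".
(Check on "embryo": → "ryoemb" → "yoemb" ✓)

iciorga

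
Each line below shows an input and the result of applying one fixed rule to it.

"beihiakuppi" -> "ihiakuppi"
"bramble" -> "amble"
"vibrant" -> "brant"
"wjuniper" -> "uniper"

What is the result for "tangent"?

ngent

Each output is the input with this applied: delete the first 2 characters.
So "tangent" becomes "ngent".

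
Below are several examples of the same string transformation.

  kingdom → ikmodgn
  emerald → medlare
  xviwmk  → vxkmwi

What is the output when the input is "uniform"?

numrofi

What's happening: move the first 2 characters to the end (rotate left by 2), then reverse the string.
On "uniform": the first step gives "iformun", and the second then gives "numrofi".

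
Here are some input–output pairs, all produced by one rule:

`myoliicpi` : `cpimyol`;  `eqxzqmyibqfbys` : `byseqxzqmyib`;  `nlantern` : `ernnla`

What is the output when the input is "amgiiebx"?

ebxamg

The pattern: move the last 3 characters to the front (rotate right by 3), then delete the last 2 characters.
For "amgiiebx", step one produces "ebxamgii"; step two turns that into "ebxamg".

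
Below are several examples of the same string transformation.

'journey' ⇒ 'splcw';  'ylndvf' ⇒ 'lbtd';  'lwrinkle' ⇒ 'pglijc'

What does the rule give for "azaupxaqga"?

What's happening: shift every letter 2 places backward in the alphabet (wrapping around), then delete the first 2 characters.
"azaupxaqga" → "yxysnvyoey" → "ysnvyoey".
(Check on "lwrinkle": → "jupglijc" → "pglijc" ✓)

ysnvyoey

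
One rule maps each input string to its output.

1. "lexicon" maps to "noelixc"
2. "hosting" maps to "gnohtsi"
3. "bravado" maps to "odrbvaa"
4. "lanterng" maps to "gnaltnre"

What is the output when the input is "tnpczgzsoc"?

The transformation: move the last 2 characters to the front (rotate right by 2), then swap each adjacent pair of characters (1↔2, 3↔4, ...).
For "tnpczgzsoc", step one produces "octnpczgzs"; step two turns that into "contcpgzsz".

contcpgzsz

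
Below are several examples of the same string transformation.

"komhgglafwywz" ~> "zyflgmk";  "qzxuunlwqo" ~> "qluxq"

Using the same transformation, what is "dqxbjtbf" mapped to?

In each case the input is transformed by: keep every other character starting from the first (positions 1st, 3rd, 5th, ...), then reverse the string.
So "dqxbjtbf" becomes "bjxd".

bjxd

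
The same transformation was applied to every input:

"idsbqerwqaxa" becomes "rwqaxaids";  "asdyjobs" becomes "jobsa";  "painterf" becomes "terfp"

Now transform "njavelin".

elinn

In each case the input is transformed by: swap the front and back halves of the string, then delete the last 3 characters.
Starting from "njavelin": after the first operation, "elinnjav"; after the second, "elinn".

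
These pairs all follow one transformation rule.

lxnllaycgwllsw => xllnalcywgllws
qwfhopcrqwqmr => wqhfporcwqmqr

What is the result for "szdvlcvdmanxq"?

zsvdcldvamxnq

Looking at the pairs, the operation is to swap each adjacent pair of characters (1↔2, 3↔4, ...).
Applying that to "szdvlcvdmanxq" gives "zsvdcldvamxnq".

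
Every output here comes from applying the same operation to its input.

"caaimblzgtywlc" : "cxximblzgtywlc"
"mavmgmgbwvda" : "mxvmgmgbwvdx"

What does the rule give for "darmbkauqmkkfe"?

The pattern: replace every "a" with "x".
Applying that to "darmbkauqmkkfe" gives "dxrmbkxuqmkkfe".

dxrmbkxuqmkkfe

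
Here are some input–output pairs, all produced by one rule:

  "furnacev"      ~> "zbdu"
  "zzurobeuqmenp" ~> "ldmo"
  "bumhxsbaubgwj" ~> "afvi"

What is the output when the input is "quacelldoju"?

cnit

What's happening: shift every letter 1 place backward in the alphabet (wrapping around), then keep only the last 4 characters.
On "quacelldoju": the first step gives "ptzbdkkcnit", and the second then gives "cnit".
(Check on "furnacev": → "etqmzbdu" → "zbdu" ✓)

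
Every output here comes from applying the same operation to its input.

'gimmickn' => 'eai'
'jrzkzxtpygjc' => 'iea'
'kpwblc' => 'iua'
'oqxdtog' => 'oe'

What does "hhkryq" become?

The rule is to shift every letter 2 places backward in the alphabet (wrapping around), then keep only the vowels.
"hhkryq" → "io".

io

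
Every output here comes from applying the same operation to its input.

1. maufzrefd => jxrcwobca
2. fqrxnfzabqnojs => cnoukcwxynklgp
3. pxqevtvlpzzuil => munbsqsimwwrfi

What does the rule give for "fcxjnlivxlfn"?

In each case the input is transformed by: shift every letter 3 places backward in the alphabet (wrapping around).
Applying that to "fcxjnlivxlfn" gives "czugkifsuick".

czugkifsuick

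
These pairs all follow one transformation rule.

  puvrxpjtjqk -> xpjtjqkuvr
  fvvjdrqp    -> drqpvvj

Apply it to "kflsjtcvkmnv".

What's happening: delete the first character, then move the first 3 characters to the end (rotate left by 3).
"kflsjtcvkmnv" → "flsjtcvkmnv" → "jtcvkmnvfls".

jtcvkmnvfls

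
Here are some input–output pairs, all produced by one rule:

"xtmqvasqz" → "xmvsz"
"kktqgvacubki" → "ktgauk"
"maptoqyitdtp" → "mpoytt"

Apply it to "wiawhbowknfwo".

The pattern: keep every other character starting from the first (positions 1st, 3rd, 5th, ...).
Doing the same to "wiawhbowknfwo": "wahokfo".

wahokfo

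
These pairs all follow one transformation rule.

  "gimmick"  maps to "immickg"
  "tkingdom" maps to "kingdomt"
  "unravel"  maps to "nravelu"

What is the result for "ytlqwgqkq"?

tlqwgqkqy

The rule is to move the first character to the end.
"ytlqwgqkq" → "tlqwgqkqy".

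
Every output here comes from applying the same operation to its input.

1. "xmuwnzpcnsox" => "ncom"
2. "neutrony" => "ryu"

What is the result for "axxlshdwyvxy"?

In each case the input is transformed by: move the first 3 characters to the end (rotate left by 3), then keep one character in every 3, starting at position 2 (positions 2nd, 5th, 8th, ...).
For "axxlshdwyvxy", step one produces "lshdwyvxyaxx"; step two turns that into "swxx".
(Check on "neutrony": → "tronyneu" → "ryu" ✓)

swxx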